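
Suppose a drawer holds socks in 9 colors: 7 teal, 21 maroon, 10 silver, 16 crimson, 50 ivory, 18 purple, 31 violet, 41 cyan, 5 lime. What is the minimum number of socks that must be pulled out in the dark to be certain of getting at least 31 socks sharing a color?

Treat the 9 colors as pigeonholes.
In the worst case we take at most 30 of each color, but all 7 teal, all 21 maroon, all 10 silver, all 16 crimson, all 18 purple, and all 5 lime (fewer than 30), giving 7 + 21 + 10 + 16 + 30 + 18 + 30 + 30 + 5 = 167.
One more sock then forces some color to 31, so 167 + 1 = 168.

168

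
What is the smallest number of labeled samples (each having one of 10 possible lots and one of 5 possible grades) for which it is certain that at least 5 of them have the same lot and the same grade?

201

There are 10 × 5 = 50 (lot, grade) combinations acting as pigeonholes.
With 50 × 4 = 200 labeled samples we could place exactly 4 in each, with no (lot, grade) pair reaching 5.
One more forces some (lot, grade) pair to hold 5, so 200 + 1 = 201.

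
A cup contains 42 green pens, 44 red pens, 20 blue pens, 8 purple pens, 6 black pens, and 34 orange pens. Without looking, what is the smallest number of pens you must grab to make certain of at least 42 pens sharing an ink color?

151

Treat the 6 ink colors as pigeonholes.
In the worst case we take at most 41 of each ink color, but all 20 blue, all 8 purple, all 6 black, and all 34 orange (fewer than 41), giving 41 + 41 + 20 + 8 + 6 + 34 = 150.
One more pen then forces some ink color to 42, so 150 + 1 = 151.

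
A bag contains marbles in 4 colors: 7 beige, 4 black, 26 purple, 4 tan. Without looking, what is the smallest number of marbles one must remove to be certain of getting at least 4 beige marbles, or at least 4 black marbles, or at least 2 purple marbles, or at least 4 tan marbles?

11

The worst case stops just short of every target: 3 beige, 3 black, 1 purple, 3 tan — 3 + 3 + 1 + 3 = 10 marbles.
One more marble must push some color to its target, so 10 + 1 = 11.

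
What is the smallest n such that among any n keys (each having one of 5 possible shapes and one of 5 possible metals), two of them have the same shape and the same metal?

There are 5 × 5 = 25 (shape, metal) combinations acting as pigeonholes.
With 25 keys we could place one in each, avoiding any repeat.
One more forces some (shape, metal) pair to hold 2, so 25 + 1 = 26.

26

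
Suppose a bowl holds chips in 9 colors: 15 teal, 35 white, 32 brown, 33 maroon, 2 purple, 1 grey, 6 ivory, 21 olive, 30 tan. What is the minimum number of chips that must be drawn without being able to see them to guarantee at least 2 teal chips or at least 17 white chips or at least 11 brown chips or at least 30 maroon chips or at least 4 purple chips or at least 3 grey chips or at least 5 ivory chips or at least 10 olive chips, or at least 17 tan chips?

89

Each of the 9 colors has its own threshold; avoid all of them simultaneously.
The worst case stops just short of every target: 1 teal, 16 white, 10 brown, 29 maroon, all 2 purple, all 1 grey, 4 ivory, 9 olive, 16 tan — 1 + 16 + 10 + 29 + 2 + 1 + 4 + 9 + 16 = 88 chips.
One more chip must push some color to its target, so 88 + 1 = 89.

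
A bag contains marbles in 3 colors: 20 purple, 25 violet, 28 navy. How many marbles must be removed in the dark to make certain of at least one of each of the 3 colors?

54

The hardest color to obtain is purple: we could draw every other marble first — 73 − 20 = 53 marbles — without a single purple one.
The next draw must be purple, so 53 + 1 = 54.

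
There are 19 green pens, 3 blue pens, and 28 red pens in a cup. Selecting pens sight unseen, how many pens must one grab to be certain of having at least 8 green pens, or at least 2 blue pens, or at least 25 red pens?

The worst case stops just short of every target: 7 green, 1 blue, 24 red — 7 + 1 + 24 = 32 pens.
One more pen must push some ink color to its target, so 32 + 1 = 33.

33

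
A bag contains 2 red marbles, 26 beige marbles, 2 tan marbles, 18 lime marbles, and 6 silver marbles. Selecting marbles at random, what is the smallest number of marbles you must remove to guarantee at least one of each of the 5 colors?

53

The hardest color to obtain is red: we could draw every other marble first — 54 − 2 = 52 marbles — without a single red one.
The next draw must be red, so 52 + 1 = 53.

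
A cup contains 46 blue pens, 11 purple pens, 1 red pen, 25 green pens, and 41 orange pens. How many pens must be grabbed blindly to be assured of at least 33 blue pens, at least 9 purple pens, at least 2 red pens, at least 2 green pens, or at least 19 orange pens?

Each of the 5 ink colors has its own threshold; avoid all of them simultaneously.
The worst case stops just short of every target: 32 blue, 8 purple, 1 red, 1 green, 18 orange — 32 + 8 + 1 + 1 + 18 = 60 pens.
One more pen must push some ink color to its target, so 60 + 1 = 61.

61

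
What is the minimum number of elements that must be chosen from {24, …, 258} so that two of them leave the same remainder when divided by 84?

85

Use the pigeonhole principle on residue classes: group the integers by remainder mod 84; there are 84 residue classes, each nonempty in this range.
Choosing one from each class (84 integers) avoids any shared remainder.
One more choice must repeat a class, so two differ by a multiple of 84. Hence 84 + 1 = 85.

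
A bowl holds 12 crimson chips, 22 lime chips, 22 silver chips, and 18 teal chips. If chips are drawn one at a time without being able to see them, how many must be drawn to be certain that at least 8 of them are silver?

The worst case draws every non-silver chip first: 12 + 22 + 18 = 52.
The next 8 draws are then forced to be silver, giving 52 + 8 = 60.

60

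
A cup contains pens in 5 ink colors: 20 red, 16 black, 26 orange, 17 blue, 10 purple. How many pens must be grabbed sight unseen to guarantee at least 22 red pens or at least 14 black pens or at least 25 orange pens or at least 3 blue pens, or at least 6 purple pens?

Each of the 5 ink colors has its own threshold; avoid all of them simultaneously.
The worst case stops just short of every target: all 20 red, 13 black, 24 orange, 2 blue, 5 purple — 20 + 13 + 24 + 2 + 5 = 64 pens.
One more pen must push some ink color to its target, so 64 + 1 = 65.

65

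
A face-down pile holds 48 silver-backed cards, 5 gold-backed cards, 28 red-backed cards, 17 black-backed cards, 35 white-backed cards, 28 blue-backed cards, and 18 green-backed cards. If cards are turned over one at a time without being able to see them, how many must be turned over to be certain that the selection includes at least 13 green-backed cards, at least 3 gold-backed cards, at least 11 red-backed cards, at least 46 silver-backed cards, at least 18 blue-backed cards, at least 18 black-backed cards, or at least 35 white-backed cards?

The worst case stops just short of every target: 45 silver-backed, 2 gold-backed, 10 red-backed, 17 black-backed, 34 white-backed, 17 blue-backed, 12 green-backed — 45 + 2 + 10 + 17 + 34 + 17 + 12 = 137 cards.
One more card must push some back color to its target, so 137 + 1 = 138.

138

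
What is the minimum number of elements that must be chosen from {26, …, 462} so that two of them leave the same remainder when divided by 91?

92

Group the integers by remainder mod 91; there are 91 residue classes, each nonempty in this range.
Choosing one from each class (91 integers) avoids any shared remainder.
One more choice must repeat a class, so two differ by a multiple of 91. Hence 91 + 1 = 92.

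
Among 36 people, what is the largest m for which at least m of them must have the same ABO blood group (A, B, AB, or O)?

9

If each of the 4 ABO blood groups held at most 8, the total would be at most 4 × 8 = 32 < 36, a contradiction.
So at least one holds ⌈36/4⌉ = 9.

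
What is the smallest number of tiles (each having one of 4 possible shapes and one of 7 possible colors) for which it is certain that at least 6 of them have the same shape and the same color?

141

There are 4 × 7 = 28 (shape, color) combinations acting as pigeonholes.
With 28 × 5 = 140 tiles we could place exactly 5 in each, with no (shape, color) pair reaching 6.
One more forces some (shape, color) pair to hold 6, so 140 + 1 = 141.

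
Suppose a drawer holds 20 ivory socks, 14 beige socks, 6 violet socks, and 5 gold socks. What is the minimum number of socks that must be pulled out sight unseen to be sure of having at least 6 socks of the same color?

21

The worst case takes 5 socks of each color without reaching 6 of any: 4 × 5 = 20.
The next sock must bring some color to 6, so 20 + 1 = 21.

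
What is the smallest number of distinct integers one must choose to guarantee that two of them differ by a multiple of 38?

39

Use the pigeonhole principle on residue classes: two integers differ by a multiple of 38 exactly when they share a remainder mod 38.
There are 38 residue classes mod 38, so 38 integers can all lie in distinct classes.
One more integer must repeat a residue, giving a difference divisible by 38. So n = 38 + 1 = 39.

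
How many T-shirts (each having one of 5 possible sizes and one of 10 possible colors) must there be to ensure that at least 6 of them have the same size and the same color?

251

There are 5 × 10 = 50 (size, color) combinations acting as pigeonholes.
With 50 × 5 = 250 T-shirts we could place exactly 5 in each, with no (size, color) pair reaching 6.
One more forces some (size, color) pair to hold 6, so 250 + 1 = 251.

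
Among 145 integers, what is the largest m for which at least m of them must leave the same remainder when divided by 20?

8

The 145 integers fall into 20 residue classes modulo 20.
If each of the 20 residue classes modulo 20 held at most 7, the total would be at most 20 × 7 = 140 < 145, a contradiction.
So at least one holds ⌈145/20⌉ = 8.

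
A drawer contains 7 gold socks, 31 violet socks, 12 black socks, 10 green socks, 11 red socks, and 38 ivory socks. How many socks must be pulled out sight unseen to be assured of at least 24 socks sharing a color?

In the worst case we take at most 23 of each color, but all 7 gold, all 12 black, all 10 green, and all 11 red (fewer than 23), giving 7 + 23 + 12 + 10 + 11 + 23 = 86.
One more sock then forces some color to 24, so 86 + 1 = 87.

87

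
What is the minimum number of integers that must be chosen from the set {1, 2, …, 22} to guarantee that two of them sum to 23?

12

Partition {1, …, 22} into 11 pairs: {1,22}, {2,21}, …, {11,12}.
Choosing 11 integers — say the integers 1 through 11 — takes one from each pair and avoids the property.
Choosing 12 forces two into the same pair by pigeonhole, and those sum to 23. So 12.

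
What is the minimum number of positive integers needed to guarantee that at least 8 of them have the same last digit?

There are 10 possible last digits acting as pigeonholes.
With 10 × 7 = 70 positive integers we could place exactly 7 in each, with no class reaching 8.
One more forces some class to hold 8, so 70 + 1 = 71.

71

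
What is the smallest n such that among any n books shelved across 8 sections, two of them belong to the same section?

9

There are 8 sections acting as pigeonholes.
With 8 books we could place one in each, avoiding any repeat.
One more forces some class to hold 2, so 8 + 1 = 9.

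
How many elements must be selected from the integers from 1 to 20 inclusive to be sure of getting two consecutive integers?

11

Partition {1, …, 20} into 10 pairs: {1,2}, {3,4}, …, {19,20}.
Choosing 10 integers — say the 10 even numbers 2, 4, …, 20 — takes one from each pair and avoids the property.
Choosing 11 forces two into the same pair by pigeonhole, and those are consecutive. So 11.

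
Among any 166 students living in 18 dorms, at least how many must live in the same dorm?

If each of the 18 dorms held at most 9, the total would be at most 18 × 9 = 162 < 166, a contradiction.
So at least one holds ⌈166/18⌉ = 10.

10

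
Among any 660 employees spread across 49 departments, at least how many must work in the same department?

14

The 660 employees fall into 49 departments.
If each of the 49 departments held at most 13, the total would be at most 49 × 13 = 637 < 660, a contradiction.
So at least one holds ⌈660/49⌉ = 14.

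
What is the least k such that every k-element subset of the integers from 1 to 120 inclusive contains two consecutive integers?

61

Partition {1, …, 120} into 60 pairs: {1,2}, {3,4}, …, {119,120}.
Choosing 60 integers — say the 60 even numbers 2, 4, …, 120 — takes one from each pair and avoids the property.
Choosing 61 forces two into the same pair by pigeonhole, and those are consecutive. So 61.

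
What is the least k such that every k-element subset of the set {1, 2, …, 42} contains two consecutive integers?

Partition {1, …, 42} into 21 pairs: {1,2}, {3,4}, …, {41,42}.
Choosing 21 integers — say the 21 even numbers 2, 4, …, 42 — takes one from each pair and avoids the property.
Choosing 22 forces two into the same pair by pigeonhole, and those are consecutive. So 22.

22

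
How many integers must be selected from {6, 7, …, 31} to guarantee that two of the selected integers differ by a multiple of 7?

8

Group the integers by remainder mod 7; there are 7 residue classes, each nonempty in this range.
Choosing one from each class (7 integers) avoids any shared remainder.
One more choice must repeat a class, so two differ by a multiple of 7. Hence 7 + 1 = 8.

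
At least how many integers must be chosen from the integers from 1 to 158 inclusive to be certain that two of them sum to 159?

Partition {1, …, 158} into 79 pairs: {1,158}, {2,157}, …, {79,80}.
Choosing 79 integers — say the integers 1 through 79 — takes one from each pair and avoids the property.
Choosing 80 forces two into the same pair by pigeonhole, and those sum to 159. So 80.

80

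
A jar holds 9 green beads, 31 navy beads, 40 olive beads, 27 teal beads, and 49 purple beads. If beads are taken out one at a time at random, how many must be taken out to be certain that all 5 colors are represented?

The hardest color to obtain is green: we could draw every other bead first — 156 − 9 = 147 beads — without a single green one.
The next draw must be green, so 147 + 1 = 148.

148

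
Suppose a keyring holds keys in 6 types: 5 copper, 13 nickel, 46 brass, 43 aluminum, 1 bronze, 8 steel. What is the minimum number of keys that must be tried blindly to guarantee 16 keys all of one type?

In the worst case we take at most 15 of each type, but all 5 copper, all 13 nickel, all 1 bronze, and all 8 steel (fewer than 15), giving 5 + 13 + 15 + 15 + 1 + 8 = 57.
One more key then forces some type to 16, so 57 + 1 = 58.

58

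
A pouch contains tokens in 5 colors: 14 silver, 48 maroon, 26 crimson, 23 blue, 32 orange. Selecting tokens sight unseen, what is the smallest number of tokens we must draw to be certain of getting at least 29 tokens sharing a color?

120

In the worst case we take at most 28 of each color, but all 14 silver, all 26 crimson, and all 23 blue (fewer than 28), giving 14 + 28 + 26 + 23 + 28 = 119.
One more token then forces some color to 29, so 119 + 1 = 120.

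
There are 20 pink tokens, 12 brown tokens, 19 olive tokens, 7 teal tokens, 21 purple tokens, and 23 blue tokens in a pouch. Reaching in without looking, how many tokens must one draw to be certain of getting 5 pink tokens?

The worst case draws every non-pink token first: 12 + 19 + 7 + 21 + 23 = 82.
The next 5 draws are then forced to be pink, giving 82 + 5 = 87.

87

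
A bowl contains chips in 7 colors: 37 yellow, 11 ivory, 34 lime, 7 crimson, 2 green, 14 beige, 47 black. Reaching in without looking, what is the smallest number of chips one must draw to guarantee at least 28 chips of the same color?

116

In the worst case we take at most 27 of each color, but all 11 ivory, all 7 crimson, all 2 green, and all 14 beige (fewer than 27), giving 27 + 11 + 27 + 7 + 2 + 14 + 27 = 115.
One more chip then forces some color to 28, so 115 + 1 = 116.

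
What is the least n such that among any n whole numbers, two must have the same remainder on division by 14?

Two integers differ by a multiple of 14 exactly when they share a remainder mod 14.
There are 14 residue classes mod 14, so 14 integers can all lie in distinct classes.
One more integer must repeat a residue, giving a difference divisible by 14. So n = 14 + 1 = 15.

15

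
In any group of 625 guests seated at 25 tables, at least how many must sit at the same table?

If each of the 25 tables held at most 24, the total would be at most 25 × 24 = 600 < 625, a contradiction.
So at least one holds ⌈625/25⌉ = 25.

25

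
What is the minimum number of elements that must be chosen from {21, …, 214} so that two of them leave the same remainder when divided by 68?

69

Group the integers by remainder mod 68; there are 68 residue classes, each nonempty in this range.
Choosing one from each class (68 integers) avoids any shared remainder.
One more choice must repeat a class, so two differ by a multiple of 68. Hence 68 + 1 = 69.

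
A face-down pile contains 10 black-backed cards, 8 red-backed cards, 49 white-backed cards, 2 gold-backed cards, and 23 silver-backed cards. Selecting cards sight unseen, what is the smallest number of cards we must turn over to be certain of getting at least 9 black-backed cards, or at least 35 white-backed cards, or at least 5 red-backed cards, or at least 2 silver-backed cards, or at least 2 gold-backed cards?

The worst case stops just short of every target: 8 black-backed, 4 red-backed, 34 white-backed, 1 gold-backed, 1 silver-backed — 8 + 4 + 34 + 1 + 1 = 48 cards.
One more card must push some back color to its target, so 48 + 1 = 49.

49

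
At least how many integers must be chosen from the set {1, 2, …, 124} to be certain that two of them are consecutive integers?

Partition {1, …, 124} into 62 pairs: {1,2}, {3,4}, …, {123,124}.
Choosing 62 integers — say the 62 even numbers 2, 4, …, 124 — takes one from each pair and avoids the property.
Choosing 63 forces two into the same pair by pigeonhole, and those are consecutive. So 63.

63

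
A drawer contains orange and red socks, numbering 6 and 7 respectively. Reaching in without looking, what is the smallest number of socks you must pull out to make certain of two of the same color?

3

The worst case takes 1 sock of each color without reaching 2 of any: 2 × 1 = 2.
The next sock must bring some color to 2, so 2 + 1 = 3.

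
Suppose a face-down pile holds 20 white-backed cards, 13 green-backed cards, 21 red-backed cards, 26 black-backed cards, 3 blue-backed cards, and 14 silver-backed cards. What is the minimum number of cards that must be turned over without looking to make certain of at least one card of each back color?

The hardest back color to obtain is blue-backed: we could draw every other card first — 97 − 3 = 94 cards — without a single blue-backed one.
The next draw must be blue-backed, so 94 + 1 = 95.

95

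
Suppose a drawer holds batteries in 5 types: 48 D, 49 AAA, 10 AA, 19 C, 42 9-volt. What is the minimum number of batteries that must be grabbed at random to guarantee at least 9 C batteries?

158

The worst case draws every non-C battery first: 48 + 49 + 10 + 42 = 149.
The next 9 draws are then forced to be C, giving 149 + 9 = 158.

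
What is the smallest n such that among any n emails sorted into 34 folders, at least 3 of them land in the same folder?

69

There are 34 folders acting as pigeonholes.
With 34 × 2 = 68 emails we could place exactly 2 in each, with no class reaching 3.
One more forces some class to hold 3, so 68 + 1 = 69.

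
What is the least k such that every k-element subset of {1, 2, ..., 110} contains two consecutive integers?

Partition {1, …, 110} into 55 pairs: {1,2}, {3,4}, …, {109,110}.
Choosing 55 integers — say the 55 even numbers 2, 4, …, 110 — takes one from each pair and avoids the property.
Choosing 56 forces two into the same pair by pigeonhole, and those are consecutive. So 56.

56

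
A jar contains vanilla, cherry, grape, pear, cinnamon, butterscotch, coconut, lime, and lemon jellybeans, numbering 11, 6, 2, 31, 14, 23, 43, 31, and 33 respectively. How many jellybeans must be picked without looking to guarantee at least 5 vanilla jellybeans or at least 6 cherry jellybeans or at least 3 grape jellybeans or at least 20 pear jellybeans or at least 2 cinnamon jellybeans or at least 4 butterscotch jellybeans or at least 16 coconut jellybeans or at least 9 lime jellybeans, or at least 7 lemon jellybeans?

The worst case stops just short of every target: 4 vanilla, 5 cherry, 2 grape, 19 pear, 1 cinnamon, 3 butterscotch, 15 coconut, 8 lime, 6 lemon — 4 + 5 + 2 + 19 + 1 + 3 + 15 + 8 + 6 = 63 jellybeans.
One more jellybean must push some flavor to its target, so 63 + 1 = 64.

64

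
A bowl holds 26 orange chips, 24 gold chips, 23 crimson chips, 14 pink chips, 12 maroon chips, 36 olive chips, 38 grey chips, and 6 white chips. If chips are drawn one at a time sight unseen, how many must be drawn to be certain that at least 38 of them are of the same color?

179

In the worst case we take at most 37 of each color, but all 26 orange, all 24 gold, all 23 crimson, all 14 pink, all 12 maroon, all 36 olive, and all 6 white (fewer than 37), giving 26 + 24 + 23 + 14 + 12 + 36 + 37 + 6 = 178.
One more chip then forces some color to 38, so 178 + 1 = 179.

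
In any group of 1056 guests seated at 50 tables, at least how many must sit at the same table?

If each of the 50 tables held at most 21, the total would be at most 50 × 21 = 1050 < 1056, a contradiction.
So at least one holds ⌈1056/50⌉ = 22.

22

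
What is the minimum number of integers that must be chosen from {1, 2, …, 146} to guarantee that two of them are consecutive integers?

74

Partition {1, …, 146} into 73 pairs: {1,2}, {3,4}, …, {145,146}.
Choosing 73 integers — say the 73 even numbers 2, 4, …, 146 — takes one from each pair and avoids the property.
Choosing 74 forces two into the same pair by pigeonhole, and those are consecutive. So 74.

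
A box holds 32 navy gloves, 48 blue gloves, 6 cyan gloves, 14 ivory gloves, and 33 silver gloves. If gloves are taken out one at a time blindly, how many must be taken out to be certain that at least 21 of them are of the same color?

81

In the worst case we take at most 20 of each color, but all 6 cyan and all 14 ivory (fewer than 20), giving 20 + 20 + 6 + 14 + 20 = 80.
One more glove then forces some color to 21, so 80 + 1 = 81.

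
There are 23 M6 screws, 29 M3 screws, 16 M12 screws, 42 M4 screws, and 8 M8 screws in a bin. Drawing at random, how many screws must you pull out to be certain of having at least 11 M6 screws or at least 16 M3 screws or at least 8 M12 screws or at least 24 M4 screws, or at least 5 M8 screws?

Each of the 5 sizes has its own threshold; avoid all of them simultaneously.
The worst case stops just short of every target: 10 M6, 15 M3, 7 M12, 23 M4, 4 M8 — 10 + 15 + 7 + 23 + 4 = 59 screws.
One more screw must push some size to its target, so 59 + 1 = 60.

60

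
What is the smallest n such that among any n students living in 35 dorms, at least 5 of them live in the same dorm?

There are 35 dorms acting as pigeonholes.
With 35 × 4 = 140 students we could place exactly 4 in each, with no class reaching 5.
One more forces some class to hold 5, so 140 + 1 = 141.

141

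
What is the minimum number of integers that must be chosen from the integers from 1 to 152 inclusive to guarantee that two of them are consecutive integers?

77

Partition {1, …, 152} into 76 pairs: {1,2}, {3,4}, …, {151,152}.
Choosing 76 integers — say the 76 even numbers 2, 4, …, 152 — takes one from each pair and avoids the property.
Choosing 77 forces two into the same pair by pigeonhole, and those are consecutive. So 77.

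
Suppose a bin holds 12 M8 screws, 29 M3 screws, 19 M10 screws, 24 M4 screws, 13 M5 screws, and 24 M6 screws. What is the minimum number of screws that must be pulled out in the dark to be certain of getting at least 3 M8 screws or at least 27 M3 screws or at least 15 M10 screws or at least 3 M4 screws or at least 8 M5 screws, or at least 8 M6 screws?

59

The worst case stops just short of every target: 2 M8, 26 M3, 14 M10, 2 M4, 7 M5, 7 M6 — 2 + 26 + 14 + 2 + 7 + 7 = 58 screws.
One more screw must push some size to its target, so 58 + 1 = 59.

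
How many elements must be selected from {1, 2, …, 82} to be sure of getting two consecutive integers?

Partition {1, …, 82} into 41 pairs: {1,2}, {3,4}, …, {81,82}.
Choosing 41 integers — say the 41 even numbers 2, 4, …, 82 — takes one from each pair and avoids the property.
Choosing 42 forces two into the same pair by pigeonhole, and those are consecutive. So 42.

42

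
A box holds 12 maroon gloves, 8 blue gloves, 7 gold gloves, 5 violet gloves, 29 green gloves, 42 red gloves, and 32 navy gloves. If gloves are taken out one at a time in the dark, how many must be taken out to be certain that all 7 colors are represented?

The hardest color to obtain is violet: we could draw every other glove first — 135 − 5 = 130 gloves — without a single violet one.
The next draw must be violet, so 130 + 1 = 131.

131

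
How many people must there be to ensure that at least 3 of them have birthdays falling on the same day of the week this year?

There are 7 days of the week acting as pigeonholes.
With 7 × 2 = 14 people we could place exactly 2 in each, with no class reaching 3.
One more forces some class to hold 3, so 14 + 1 = 15.

15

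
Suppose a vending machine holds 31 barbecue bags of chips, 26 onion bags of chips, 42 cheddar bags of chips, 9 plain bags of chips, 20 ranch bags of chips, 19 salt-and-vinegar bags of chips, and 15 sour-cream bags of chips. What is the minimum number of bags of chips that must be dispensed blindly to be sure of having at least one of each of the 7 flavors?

154

The hardest flavor to obtain is plain: we could draw every other bag of chips first — 162 − 9 = 153 bags of chips — without a single plain one.
The next draw must be plain, so 153 + 1 = 154.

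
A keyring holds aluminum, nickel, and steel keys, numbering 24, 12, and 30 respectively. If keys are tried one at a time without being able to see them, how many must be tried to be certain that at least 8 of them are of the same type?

22

The worst case takes 7 keys of each type without reaching 8 of any: 3 × 7 = 21.
The next key must bring some type to 8, so 21 + 1 = 22.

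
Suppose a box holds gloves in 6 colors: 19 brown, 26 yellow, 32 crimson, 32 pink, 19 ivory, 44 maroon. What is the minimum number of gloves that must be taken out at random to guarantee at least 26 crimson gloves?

166

To avoid crimson gloves as long as possible, exhaust the other 5 colors first.
The worst case draws every non-crimson glove first: 19 + 26 + 32 + 19 + 44 = 140.
The next 26 draws are then forced to be crimson, giving 140 + 26 = 166.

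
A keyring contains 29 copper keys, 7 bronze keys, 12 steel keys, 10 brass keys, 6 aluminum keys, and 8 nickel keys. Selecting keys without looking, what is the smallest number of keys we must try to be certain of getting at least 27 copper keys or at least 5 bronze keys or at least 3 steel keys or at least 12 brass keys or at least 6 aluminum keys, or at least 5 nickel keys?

52

The worst case stops just short of every target: 26 copper, 4 bronze, 2 steel, all 10 brass, 5 aluminum, 4 nickel — 26 + 4 + 2 + 10 + 5 + 4 = 51 keys.
One more key must push some type to its target, so 51 + 1 = 52.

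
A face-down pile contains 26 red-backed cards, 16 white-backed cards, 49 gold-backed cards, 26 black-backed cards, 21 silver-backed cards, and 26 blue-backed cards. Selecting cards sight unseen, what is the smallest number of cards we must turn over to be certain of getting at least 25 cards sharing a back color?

134

In the worst case we take at most 24 of each back color, but all 16 white-backed and all 21 silver-backed (fewer than 24), giving 24 + 16 + 24 + 24 + 21 + 24 = 133.
One more card then forces some back color to 25, so 133 + 1 = 134.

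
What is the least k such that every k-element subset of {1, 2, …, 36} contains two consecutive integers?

Partition {1, …, 36} into 18 pairs: {1,2}, {3,4}, …, {35,36}.
Choosing 18 integers — say the 18 even numbers 2, 4, …, 36 — takes one from each pair and avoids the property.
Choosing 19 forces two into the same pair by pigeonhole, and those are consecutive. So 19.

19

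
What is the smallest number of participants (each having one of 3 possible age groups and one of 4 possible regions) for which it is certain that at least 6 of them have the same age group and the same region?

61

There are 3 × 4 = 12 (age group, region) combinations acting as pigeonholes.
With 12 × 5 = 60 participants we could place exactly 5 in each, with no (age group, region) pair reaching 6.
One more forces some (age group, region) pair to hold 6, so 60 + 1 = 61.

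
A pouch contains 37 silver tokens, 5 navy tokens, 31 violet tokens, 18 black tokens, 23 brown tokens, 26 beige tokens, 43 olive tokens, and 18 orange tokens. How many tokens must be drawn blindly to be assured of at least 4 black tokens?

The worst case draws every non-black token first: 37 + 5 + 31 + 23 + 26 + 43 + 18 = 183.
The next 4 draws are then forced to be black, giving 183 + 4 = 187.

187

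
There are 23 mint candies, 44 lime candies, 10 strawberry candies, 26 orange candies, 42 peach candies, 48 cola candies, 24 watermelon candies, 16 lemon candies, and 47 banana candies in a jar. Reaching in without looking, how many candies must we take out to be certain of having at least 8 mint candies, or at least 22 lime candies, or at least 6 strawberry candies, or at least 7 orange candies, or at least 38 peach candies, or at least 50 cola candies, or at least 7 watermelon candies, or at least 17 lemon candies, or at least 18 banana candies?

164

The worst case stops just short of every target: 7 mint, 21 lime, 5 strawberry, 6 orange, 37 peach, all 48 cola, 6 watermelon, 16 lemon, 17 banana — 7 + 21 + 5 + 6 + 37 + 48 + 6 + 16 + 17 = 163 candies.
One more candy must push some flavor to its target, so 163 + 1 = 164.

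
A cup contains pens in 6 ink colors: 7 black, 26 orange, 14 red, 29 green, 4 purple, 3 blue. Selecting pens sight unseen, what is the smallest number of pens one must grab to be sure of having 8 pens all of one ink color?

36

Treat the 6 ink colors as pigeonholes.
In the worst case we take at most 7 of each ink color, but all 4 purple and all 3 blue (fewer than 7), giving 7 + 7 + 7 + 7 + 4 + 3 = 35.
One more pen then forces some ink color to 8, so 35 + 1 = 36.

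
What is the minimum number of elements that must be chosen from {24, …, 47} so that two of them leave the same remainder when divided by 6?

7

Group the integers by remainder mod 6; there are 6 residue classes, each nonempty in this range.
Choosing one from each class (6 integers) avoids any shared remainder.
One more choice must repeat a class, so two differ by a multiple of 6. Hence 6 + 1 = 7.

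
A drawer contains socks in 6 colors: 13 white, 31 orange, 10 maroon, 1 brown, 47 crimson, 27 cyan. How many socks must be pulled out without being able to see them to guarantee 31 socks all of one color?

Treat the 6 colors as pigeonholes.
In the worst case we take at most 30 of each color, but all 13 white, all 10 maroon, all 1 brown, and all 27 cyan (fewer than 30), giving 13 + 30 + 10 + 1 + 30 + 27 = 111.
One more sock then forces some color to 31, so 111 + 1 = 112.

112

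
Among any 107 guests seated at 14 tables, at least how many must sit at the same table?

The 107 guests fall into 14 tables.
If each of the 14 tables held at most 7, the total would be at most 14 × 7 = 98 < 107, a contradiction.
So at least one holds ⌈107/14⌉ = 8.

8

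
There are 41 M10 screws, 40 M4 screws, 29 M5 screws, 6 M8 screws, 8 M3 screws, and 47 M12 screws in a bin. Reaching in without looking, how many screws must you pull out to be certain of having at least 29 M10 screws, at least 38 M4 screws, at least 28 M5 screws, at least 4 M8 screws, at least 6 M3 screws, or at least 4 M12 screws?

104

The worst case stops just short of every target: 28 M10, 37 M4, 27 M5, 3 M8, 5 M3, 3 M12 — 28 + 37 + 27 + 3 + 5 + 3 = 103 screws.
One more screw must push some size to its target, so 103 + 1 = 104.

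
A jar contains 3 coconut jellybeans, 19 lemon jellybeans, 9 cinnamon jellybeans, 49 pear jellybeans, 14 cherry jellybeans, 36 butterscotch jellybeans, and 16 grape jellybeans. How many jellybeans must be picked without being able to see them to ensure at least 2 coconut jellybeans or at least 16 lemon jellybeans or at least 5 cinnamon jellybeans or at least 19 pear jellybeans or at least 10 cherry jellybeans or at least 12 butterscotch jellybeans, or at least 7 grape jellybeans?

Each of the 7 flavors has its own threshold; avoid all of them simultaneously.
The worst case stops just short of every target: 1 coconut, 15 lemon, 4 cinnamon, 18 pear, 9 cherry, 11 butterscotch, 6 grape — 1 + 15 + 4 + 18 + 9 + 11 + 6 = 64 jellybeans.
One more jellybean must push some flavor to its target, so 64 + 1 = 65.

65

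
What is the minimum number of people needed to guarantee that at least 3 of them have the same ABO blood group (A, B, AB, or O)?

There are 4 ABO blood groups acting as pigeonholes.
With 4 × 2 = 8 people we could place exactly 2 in each, with no class reaching 3.
One more forces some class to hold 3, so 8 + 1 = 9.

9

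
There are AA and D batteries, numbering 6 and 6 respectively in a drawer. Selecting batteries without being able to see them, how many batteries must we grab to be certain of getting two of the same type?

3

The worst case takes 1 battery of each type without reaching 2 of any: 2 × 1 = 2.
The next battery must bring some type to 2, so 2 + 1 = 3.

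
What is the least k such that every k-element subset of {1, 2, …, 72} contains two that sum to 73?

Partition {1, …, 72} into 36 pairs: {1,72}, {2,71}, …, {36,37}.
Choosing 36 integers — say the integers 1 through 36 — takes one from each pair and avoids the property.
Choosing 37 forces two into the same pair by pigeonhole, and those sum to 73. So 37.

37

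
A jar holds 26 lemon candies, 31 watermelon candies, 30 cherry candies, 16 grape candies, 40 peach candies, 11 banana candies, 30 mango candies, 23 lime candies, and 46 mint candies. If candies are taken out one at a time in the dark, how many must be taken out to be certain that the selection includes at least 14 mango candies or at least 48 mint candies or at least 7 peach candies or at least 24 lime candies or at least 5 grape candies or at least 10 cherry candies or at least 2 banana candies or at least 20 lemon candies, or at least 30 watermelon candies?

151

Each of the 9 flavors has its own threshold; avoid all of them simultaneously.
The worst case stops just short of every target: 19 lemon, 29 watermelon, 9 cherry, 4 grape, 6 peach, 1 banana, 13 mango, 23 lime, all 46 mint — 19 + 29 + 9 + 4 + 6 + 1 + 13 + 23 + 46 = 150 candies.
One more candy must push some flavor to its target, so 150 + 1 = 151.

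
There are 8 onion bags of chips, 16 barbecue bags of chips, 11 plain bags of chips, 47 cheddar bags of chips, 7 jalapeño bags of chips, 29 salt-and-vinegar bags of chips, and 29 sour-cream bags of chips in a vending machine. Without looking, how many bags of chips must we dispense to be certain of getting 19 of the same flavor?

In the worst case we take at most 18 of each flavor, but all 8 onion, all 16 barbecue, all 11 plain, and all 7 jalapeño (fewer than 18), giving 8 + 16 + 11 + 18 + 7 + 18 + 18 = 96.
One more bag of chips then forces some flavor to 19, so 96 + 1 = 97.

97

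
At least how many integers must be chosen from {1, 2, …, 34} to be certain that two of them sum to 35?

Partition {1, …, 34} into 17 pairs: {1,34}, {2,33}, …, {17,18}.
Choosing 17 integers — say the integers 1 through 17 — takes one from each pair and avoids the property.
Choosing 18 forces two into the same pair by pigeonhole, and those sum to 35. So 18.

18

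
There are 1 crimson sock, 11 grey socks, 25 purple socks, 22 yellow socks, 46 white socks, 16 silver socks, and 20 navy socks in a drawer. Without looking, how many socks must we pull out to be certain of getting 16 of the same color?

In the worst case we take at most 15 of each color, but all 1 crimson and all 11 grey (fewer than 15), giving 1 + 11 + 15 + 15 + 15 + 15 + 15 = 87.
One more sock then forces some color to 16, so 87 + 1 = 88.

88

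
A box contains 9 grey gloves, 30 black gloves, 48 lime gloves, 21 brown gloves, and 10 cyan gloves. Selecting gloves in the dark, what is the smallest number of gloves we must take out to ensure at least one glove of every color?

The hardest color to obtain is grey: we could draw every other glove first — 118 − 9 = 109 gloves — without a single grey one.
The next draw must be grey, so 109 + 1 = 110.

110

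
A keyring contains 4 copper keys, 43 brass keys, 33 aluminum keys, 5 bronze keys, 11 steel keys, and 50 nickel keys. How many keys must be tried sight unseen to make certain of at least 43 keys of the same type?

Treat the 6 types as pigeonholes.
In the worst case we take at most 42 of each type, but all 4 copper, all 33 aluminum, all 5 bronze, and all 11 steel (fewer than 42), giving 4 + 42 + 33 + 5 + 11 + 42 = 137.
One more key then forces some type to 43, so 137 + 1 = 138.

138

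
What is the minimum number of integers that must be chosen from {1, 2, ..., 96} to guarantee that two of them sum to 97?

Partition {1, …, 96} into 48 pairs: {1,96}, {2,95}, …, {48,49}.
Choosing 48 integers — say the integers 1 through 48 — takes one from each pair and avoids the property.
Choosing 49 forces two into the same pair by pigeonhole, and those sum to 97. So 49.

49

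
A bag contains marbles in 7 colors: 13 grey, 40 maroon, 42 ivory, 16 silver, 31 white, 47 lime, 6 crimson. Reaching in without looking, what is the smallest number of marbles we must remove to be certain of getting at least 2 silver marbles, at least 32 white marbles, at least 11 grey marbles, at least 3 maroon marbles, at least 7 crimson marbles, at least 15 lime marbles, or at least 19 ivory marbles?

83

The worst case stops just short of every target: 10 grey, 2 maroon, 18 ivory, 1 silver, 31 white, 14 lime, 6 crimson — 10 + 2 + 18 + 1 + 31 + 14 + 6 = 82 marbles.
One more marble must push some color to its target, so 82 + 1 = 83.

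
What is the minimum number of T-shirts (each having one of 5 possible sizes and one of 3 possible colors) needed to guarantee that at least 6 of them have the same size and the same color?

There are 5 × 3 = 15 (size, color) combinations acting as pigeonholes.
With 15 × 5 = 75 T-shirts we could place exactly 5 in each, with no (size, color) pair reaching 6.
One more forces some (size, color) pair to hold 6, so 75 + 1 = 76.

76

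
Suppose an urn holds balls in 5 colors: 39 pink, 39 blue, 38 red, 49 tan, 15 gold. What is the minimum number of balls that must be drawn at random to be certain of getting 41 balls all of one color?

172

In the worst case we take at most 40 of each color, but all 39 pink, all 39 blue, all 38 red, and all 15 gold (fewer than 40), giving 39 + 39 + 38 + 40 + 15 = 171.
One more ball then forces some color to 41, so 171 + 1 = 172.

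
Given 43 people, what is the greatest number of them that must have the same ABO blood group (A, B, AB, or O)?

There are 4 ABO blood groups, which serve as the pigeonholes.
If each of the 4 ABO blood groups held at most 10, the total would be at most 4 × 10 = 40 < 43, a contradiction.
So at least one holds ⌈43/4⌉ = 11.

11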